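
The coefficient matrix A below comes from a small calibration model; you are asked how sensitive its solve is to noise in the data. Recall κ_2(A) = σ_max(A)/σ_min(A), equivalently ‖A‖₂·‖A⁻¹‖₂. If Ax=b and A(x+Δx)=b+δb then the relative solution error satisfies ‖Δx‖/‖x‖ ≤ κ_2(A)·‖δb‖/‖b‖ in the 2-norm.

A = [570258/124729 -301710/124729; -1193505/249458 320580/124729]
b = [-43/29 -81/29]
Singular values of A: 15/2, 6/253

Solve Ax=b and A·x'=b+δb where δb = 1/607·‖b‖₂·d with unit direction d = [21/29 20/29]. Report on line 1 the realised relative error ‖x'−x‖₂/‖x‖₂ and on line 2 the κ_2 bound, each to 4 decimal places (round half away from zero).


0.0017
0.5210

largest singular value 15/2, smallest 6/253
κ_2(A) = (15/2) / (6/253) = 316.2500
bound on ‖Δx‖/‖x‖: κ·ε = 316.2500·1/607 = 0.5210
solve Ax = b  →  x = [-59.4118 -111.6804]
2-norm of b is 3.1623; of x, 126.5001
with δb = [0.0038 0.0036], A·Δx = δb → ‖Δx‖ = 0.2197
relative error = 0.0017
realised/bound (from unrounded values) ≈ 0.0033


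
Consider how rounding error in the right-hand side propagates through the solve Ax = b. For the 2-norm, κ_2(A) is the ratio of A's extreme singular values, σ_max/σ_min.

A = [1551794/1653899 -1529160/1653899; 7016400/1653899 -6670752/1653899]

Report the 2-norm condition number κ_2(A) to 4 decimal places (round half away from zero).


form AᵀA = [30718580356/1627234921 -29254970640/1627234921; -29254970640/1627234921 27862737984/1627234921] with trace 69656740/1934881 and determinant 36864/1934881
solving λ² − 69656740/1934881·λ + 36864/1934881 = 0 gives λ = 36, 1024/1934881
σ_max=√36=6, σ_min=√(1024/1934881)=(32/1391) → κ = 260.8125

260.8125


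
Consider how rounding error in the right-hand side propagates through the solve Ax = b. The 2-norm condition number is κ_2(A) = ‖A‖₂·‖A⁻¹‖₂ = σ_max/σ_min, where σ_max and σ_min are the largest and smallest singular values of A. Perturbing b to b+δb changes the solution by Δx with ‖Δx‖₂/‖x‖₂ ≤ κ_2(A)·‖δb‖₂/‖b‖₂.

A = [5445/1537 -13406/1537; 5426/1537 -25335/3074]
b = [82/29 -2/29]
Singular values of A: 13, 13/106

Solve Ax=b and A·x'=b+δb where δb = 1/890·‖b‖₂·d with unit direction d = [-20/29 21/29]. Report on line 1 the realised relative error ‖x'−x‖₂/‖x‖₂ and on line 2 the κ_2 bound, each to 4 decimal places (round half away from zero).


from the listed singular values, σ₁ = 13, σ_n = 13/106
condition number: 13 ÷ (13/106) = 106.0000
worst-case relative error ≤ 106.0000 × 1/890 = 0.1191
solve Ax = b  →  x = [-14.9941 -6.4142]
‖b‖ = 2.8284, ‖x‖ = 16.3084
with δb = [-0.0022 0.0023], A·Δx = δb → ‖Δx‖ = 0.0259
relative error = 0.0016
tightness: 0.0016 against a bound of 0.1191 (unrounded ratio ≈ 0.0133)

0.0016
0.1191


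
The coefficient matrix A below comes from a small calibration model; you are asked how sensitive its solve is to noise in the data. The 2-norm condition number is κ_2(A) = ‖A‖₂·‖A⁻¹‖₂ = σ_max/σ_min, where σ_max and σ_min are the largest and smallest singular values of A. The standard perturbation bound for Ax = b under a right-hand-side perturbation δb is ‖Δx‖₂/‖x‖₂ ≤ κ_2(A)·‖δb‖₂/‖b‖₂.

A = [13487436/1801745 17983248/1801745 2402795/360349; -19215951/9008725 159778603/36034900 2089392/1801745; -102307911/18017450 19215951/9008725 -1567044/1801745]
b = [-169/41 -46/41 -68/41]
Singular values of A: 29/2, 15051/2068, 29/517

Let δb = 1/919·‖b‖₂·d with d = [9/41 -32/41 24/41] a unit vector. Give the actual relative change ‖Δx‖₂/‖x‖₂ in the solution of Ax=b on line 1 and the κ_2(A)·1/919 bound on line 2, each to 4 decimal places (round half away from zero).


0.0050
0.2813

from the listed singular values, σ₁ = 29/2, σ_n = 29/517
κ_2(A) = (29/2) / (29/517) = 258.5000
perturbation bound = 258.5000·1/919 = 0.2813
solve Ax = b  →  x = [5.1075 6.3520 -15.8600]
2-norm of b is 4.5826; of x, 17.8318
Δx = A⁻¹·δb where δb = 1/919·4.5826·d; ‖Δx‖ = 0.0889
dividing the unrounded norms, ‖Δx‖/‖x‖ = 0.0050
so the bound overstates the realised error by a factor of ≈ 56.4228 (computed from the unrounded values)


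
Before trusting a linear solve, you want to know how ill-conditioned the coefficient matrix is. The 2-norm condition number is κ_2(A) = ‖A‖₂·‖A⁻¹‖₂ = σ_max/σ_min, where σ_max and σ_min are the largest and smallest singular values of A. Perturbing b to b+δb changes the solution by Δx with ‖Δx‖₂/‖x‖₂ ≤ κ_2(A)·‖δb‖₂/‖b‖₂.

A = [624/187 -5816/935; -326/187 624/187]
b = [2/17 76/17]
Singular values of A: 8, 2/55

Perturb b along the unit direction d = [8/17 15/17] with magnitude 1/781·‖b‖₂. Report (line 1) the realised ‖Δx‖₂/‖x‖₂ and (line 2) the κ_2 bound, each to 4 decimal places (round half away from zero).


largest singular value 8, smallest 2/55
κ = σ_max/σ_min = 8/(2/55) = 220.0000
bound on ‖Δx‖/‖x‖: κ·ε = 220.0000·1/781 = 0.2817
solve Ax = b  →  x = [96.9412 51.9853]
2-norm of b is 4.4721; of x, 110.0003
with δb = [0.0027 0.0051], A·Δx = δb → ‖Δx‖ = 0.1575
realised ‖Δx‖/‖x‖ = 0.0014
so the bound overstates the realised error by a factor of ≈ 196.7745 (computed from the unrounded values)

0.0014
0.2817


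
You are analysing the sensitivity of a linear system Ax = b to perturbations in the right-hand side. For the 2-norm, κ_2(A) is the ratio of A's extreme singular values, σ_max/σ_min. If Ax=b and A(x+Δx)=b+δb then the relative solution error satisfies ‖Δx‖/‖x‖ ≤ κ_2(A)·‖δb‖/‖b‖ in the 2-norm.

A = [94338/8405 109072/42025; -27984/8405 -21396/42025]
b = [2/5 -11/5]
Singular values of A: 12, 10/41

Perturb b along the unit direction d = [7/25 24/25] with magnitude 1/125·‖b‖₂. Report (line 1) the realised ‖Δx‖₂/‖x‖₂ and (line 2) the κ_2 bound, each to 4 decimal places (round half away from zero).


σ_max = 12, σ_min = 10/41
κ_2(A) = 12 / (10/41) = 49.2000
worst-case relative error ≤ 49.2000 × 1/125 = 0.3936
solve Ax = b  →  x = [1.8813 -7.9817]
‖b‖ = 2.2361, ‖x‖ = 8.2004
δb = ε·‖b‖·d = [0.0050 0.0172]; solving A·Δx = δb gives ‖Δx‖ = 0.0733
relative error = 0.0089
realised/bound (from unrounded values) ≈ 0.0227

0.0089
0.3936


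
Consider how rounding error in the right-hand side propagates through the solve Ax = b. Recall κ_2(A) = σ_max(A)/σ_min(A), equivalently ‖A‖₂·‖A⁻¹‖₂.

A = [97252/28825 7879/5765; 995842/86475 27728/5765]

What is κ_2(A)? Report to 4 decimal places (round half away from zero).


345.9000

M = AᵀA = [1722916564/11964681 239291620/3988227; 239291620/3988227 33236825/1329409]. tr(M)=2022047989/11964681, det(M)=2856100/11964681
char-poly roots: 169 and 16900/11964681
so κ_2 = √(169 / (16900/11964681)) = 345.9000


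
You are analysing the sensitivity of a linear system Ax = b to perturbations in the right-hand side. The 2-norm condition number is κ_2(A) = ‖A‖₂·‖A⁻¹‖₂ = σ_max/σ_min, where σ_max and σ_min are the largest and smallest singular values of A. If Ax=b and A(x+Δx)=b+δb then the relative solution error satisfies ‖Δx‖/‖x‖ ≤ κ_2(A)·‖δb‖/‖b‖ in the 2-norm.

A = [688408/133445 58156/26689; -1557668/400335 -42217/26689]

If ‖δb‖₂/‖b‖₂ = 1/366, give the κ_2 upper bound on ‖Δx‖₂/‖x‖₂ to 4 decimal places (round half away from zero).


0.4207

AᵀA = [267659190736/6410724489 37173047380/2136908163; 37173047380/2136908163 5164395425/712302721]; tr = 1858809169/37933281, det = 3841600/37933281
eigenvalues of AᵀA: λ = (tr ± √(tr²−4·det))/2 = 49, 78400/37933281
so κ_2 = √(49 / (78400/37933281)) = 153.9750
worst-case relative error ≤ 153.9750 × 1/366 = 0.4207


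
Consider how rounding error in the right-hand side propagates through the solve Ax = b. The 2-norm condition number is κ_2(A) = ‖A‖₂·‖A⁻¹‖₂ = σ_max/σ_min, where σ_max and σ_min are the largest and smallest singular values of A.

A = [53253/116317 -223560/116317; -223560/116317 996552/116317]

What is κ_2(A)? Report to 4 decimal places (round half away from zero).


form AᵀA = [1288169649/329991329 -5724253800/329991329; -5724253800/329991329 25441340544/329991329] with trace 651939273/8048569 and determinant 419904/8048569
eigenvalues of AᵀA: λ = (tr ± √(tr²−4·det))/2 = 81, 5184/8048569
σ_max=√81=9, σ_min=√(5184/8048569)=(72/2837) → κ = 354.6250

354.6250


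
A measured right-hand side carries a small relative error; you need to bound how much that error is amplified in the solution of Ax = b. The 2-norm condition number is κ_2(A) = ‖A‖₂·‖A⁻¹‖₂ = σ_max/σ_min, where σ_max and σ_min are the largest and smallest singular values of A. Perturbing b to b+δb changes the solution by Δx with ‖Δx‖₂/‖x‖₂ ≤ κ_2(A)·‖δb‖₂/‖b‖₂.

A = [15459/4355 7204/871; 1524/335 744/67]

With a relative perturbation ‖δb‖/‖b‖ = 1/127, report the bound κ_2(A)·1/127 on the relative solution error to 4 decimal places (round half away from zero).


AᵀA = [25259841/758641 60597660/758641; 60597660/758641 145445200/758641]; tr = 1010089/4489, det = 14400/4489
eigenvalues of AᵀA: λ = (tr ± √(tr²−4·det))/2 = 225, 64/4489
σ_max=√225=15, σ_min=√(64/4489)=(8/67) → κ = 125.6250
perturbation bound = 125.6250·1/127 = 0.9892

0.9892


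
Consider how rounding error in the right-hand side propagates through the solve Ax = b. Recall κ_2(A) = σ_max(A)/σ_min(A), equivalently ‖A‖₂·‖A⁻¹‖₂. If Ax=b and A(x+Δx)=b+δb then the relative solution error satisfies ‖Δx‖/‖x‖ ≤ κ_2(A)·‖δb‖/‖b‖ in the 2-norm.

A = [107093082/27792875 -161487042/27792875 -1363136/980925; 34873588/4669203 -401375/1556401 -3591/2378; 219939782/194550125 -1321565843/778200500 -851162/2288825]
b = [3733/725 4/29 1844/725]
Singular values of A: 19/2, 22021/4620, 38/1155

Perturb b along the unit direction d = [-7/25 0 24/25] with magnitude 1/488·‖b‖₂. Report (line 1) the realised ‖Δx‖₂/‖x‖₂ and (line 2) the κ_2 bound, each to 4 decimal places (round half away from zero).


0.0118
0.5917

σ_max = 19/2, σ_min = 38/1155
condition number: (19/2) ÷ (38/1155) = 288.7500
bound on ‖Δx‖/‖x‖: κ·ε = 288.7500·1/488 = 0.5917
solve Ax = b  →  x = [5.8546 -4.0736 29.5610]
‖b‖₂ = 5.7446 and ‖x‖₂ = 30.4092
Δx = A⁻¹·δb where δb = 1/488·5.7446·d; ‖Δx‖ = 0.3578
relative error = 0.0118
so the bound overstates the realised error by a factor of ≈ 50.2889 (computed from the unrounded values)


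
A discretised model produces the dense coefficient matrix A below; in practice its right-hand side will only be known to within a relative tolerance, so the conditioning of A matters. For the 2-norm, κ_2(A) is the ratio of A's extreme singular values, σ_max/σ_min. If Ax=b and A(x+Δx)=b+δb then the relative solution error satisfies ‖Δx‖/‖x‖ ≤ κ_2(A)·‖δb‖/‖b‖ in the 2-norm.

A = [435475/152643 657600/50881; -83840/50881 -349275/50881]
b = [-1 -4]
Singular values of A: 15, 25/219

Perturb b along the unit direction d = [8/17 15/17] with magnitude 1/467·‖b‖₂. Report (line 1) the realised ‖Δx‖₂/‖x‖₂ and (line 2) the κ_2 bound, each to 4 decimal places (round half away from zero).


0.0022
0.2814

largest singular value 15, smallest 25/219
κ_2(A) = 15 / (25/219) = 131.4000
κ_2(A)·‖δb‖/‖b‖ = 0.2814
solve Ax = b  →  x = [34.2000 -7.6267]
2-norm of b is 4.1231; of x, 35.0401
δb = ε·‖b‖·d = [0.0042 0.0078]; solving A·Δx = δb gives ‖Δx‖ = 0.0773
realised ‖Δx‖/‖x‖ = 0.0022
tightness: 0.0022 against a bound of 0.2814 (unrounded ratio ≈ 0.0078)


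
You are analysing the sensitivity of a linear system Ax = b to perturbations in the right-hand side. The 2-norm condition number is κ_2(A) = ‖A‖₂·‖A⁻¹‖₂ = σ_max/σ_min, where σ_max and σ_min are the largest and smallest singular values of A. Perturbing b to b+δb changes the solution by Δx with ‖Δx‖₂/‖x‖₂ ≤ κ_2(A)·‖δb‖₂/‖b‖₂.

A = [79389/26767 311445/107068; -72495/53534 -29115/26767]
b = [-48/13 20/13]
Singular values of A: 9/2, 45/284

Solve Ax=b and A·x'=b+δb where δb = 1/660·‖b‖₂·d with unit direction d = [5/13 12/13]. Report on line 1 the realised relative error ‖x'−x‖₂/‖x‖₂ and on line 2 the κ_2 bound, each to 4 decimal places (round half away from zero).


0.0430
0.0430

largest singular value 9/2, smallest 45/284
κ = σ_max/σ_min = (9/2)/(45/284) = 28.4000
κ_2(A)·‖δb‖/‖b‖ = 0.0430
solve Ax = b  →  x = [-0.6437 -0.6130]
‖b‖ = 4.0000, ‖x‖ = 0.8889
with δb = [0.0023 0.0056], A·Δx = δb → ‖Δx‖ = 0.0382
relative error = 0.0430
tightness: 0.0430 against a bound of 0.0430; the bound is attained (ratio 1)


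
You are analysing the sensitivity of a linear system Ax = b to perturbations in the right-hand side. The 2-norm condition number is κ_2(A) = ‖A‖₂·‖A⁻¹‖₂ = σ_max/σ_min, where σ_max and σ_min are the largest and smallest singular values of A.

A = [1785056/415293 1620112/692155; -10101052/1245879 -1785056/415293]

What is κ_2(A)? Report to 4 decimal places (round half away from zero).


M = AᵀA = [452280539152/5370984369 402016031872/8951640615; 402016031872/8951640615 357382315264/14919401025]. tr(M)=50254167184/464618025, det(M)=116985856/464618025
eigenvalues of AᵀA: λ = (tr ± √(tr²−4·det))/2 = 2704/25, 43264/18584721
so κ_2 = √((2704/25) / (43264/18584721)) = 215.5500

215.5500


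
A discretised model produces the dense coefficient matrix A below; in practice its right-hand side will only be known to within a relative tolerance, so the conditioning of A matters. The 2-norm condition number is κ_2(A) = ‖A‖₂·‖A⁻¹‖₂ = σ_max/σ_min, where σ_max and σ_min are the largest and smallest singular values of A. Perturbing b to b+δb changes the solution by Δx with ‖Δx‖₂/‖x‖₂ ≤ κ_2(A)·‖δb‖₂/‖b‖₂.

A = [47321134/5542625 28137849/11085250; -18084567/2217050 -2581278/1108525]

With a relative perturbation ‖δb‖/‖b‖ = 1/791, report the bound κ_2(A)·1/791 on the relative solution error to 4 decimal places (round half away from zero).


0.2320

form AᵀA = [20372708658289/146115062500 1485462126288/36528765625; 1485462126288/36528765625 1733695787961/146115062500] with trace 17685123557/116892050 and determinant 25431849/37405456
λ_max, λ_min = (17685123557/116892050 ± √78181608866073769156/3415937838300625)/2 = 15129/100, 42025/9351364
σ_max=√(15129/100)=(123/10), σ_min=√(42025/9351364)=(205/3058) → κ = 183.4800
worst-case relative error ≤ 183.4800 × 1/791 = 0.2320


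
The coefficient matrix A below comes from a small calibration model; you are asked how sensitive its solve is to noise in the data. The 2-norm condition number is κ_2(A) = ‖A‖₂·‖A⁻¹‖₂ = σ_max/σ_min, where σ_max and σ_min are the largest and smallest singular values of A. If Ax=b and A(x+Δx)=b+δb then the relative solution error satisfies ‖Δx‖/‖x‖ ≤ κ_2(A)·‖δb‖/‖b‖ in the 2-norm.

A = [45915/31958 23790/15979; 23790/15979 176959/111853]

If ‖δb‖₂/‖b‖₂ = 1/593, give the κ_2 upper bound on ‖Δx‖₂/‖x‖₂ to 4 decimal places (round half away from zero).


0.2691

M = AᵀA = [5198625/1214404 9551685/2125207; 9551685/2125207 70210141/14876449]. tr(M)=636829/70756, det(M)=225/70756
λ_max, λ_min = (636829/70756 ± √405487494841/5006411536)/2 = 9, 25/70756
κ = σ_max/σ_min = 3/(5/266) = 159.6000
κ_2(A)·‖δb‖/‖b‖ = 0.2691


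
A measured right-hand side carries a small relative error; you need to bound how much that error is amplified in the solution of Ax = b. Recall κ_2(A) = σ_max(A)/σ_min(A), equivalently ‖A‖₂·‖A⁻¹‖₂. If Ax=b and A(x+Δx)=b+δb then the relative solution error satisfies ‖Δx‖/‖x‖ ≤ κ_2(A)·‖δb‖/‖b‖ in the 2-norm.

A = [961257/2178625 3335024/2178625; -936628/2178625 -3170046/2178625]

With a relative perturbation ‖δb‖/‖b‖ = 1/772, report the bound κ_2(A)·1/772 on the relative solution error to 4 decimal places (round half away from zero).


M = AᵀA = [2141839513/5643765625 7342412616/5643765625; 7342412616/5643765625 25174288612/5643765625]. tr(M)=8741161/1806005, det(M)=58564/225750625
λ_max, λ_min = (8741161/1806005 ± √1910112777196569/81541351500625)/2 = 121/25, 484/9030025
σ_max=√(121/25)=(11/5), σ_min=√(484/9030025)=(22/3005) → κ = 300.5000
worst-case relative error ≤ 300.5000 × 1/772 = 0.3892

0.3892


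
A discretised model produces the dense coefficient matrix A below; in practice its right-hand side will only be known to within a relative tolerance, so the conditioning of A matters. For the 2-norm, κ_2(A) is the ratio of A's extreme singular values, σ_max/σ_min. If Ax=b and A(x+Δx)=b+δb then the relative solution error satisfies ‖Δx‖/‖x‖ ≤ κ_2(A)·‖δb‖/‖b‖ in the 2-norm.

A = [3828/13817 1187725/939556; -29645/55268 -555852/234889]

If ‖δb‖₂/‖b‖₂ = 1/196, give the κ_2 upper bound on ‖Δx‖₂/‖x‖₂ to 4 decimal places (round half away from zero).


AᵀA = [1113283369/3054551824 309188880/190909489; 309188880/190909489 21986968201/3054551824]; tr = 6870985/908552, det = 14641/29073664
solving λ² − 6870985/908552·λ + 14641/29073664 = 0 gives λ = 121/16, 121/1817104
so κ_2 = √((121/16) / (121/1817104)) = 337.0000
perturbation bound = 337.0000·1/196 = 1.7194

1.7194


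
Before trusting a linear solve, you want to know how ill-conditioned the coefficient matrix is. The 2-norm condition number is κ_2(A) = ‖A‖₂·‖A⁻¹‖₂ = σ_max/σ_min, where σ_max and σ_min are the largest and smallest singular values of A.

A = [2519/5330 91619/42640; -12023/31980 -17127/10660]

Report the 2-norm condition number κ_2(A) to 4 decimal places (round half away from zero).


AᵀA = [14919421/40908816 14722675/9090848; 14722675/9090848 523495489/72726784]; tr = 2944777/389376, det = 14641/6230016
λ_max, λ_min = (2944777/389376 ± √8670286366225/151613669376)/2 = 121/16, 121/389376
σ_max=√(121/16)=(11/4), σ_min=√(121/389376)=(11/624) → κ = 156.0000

156.0000


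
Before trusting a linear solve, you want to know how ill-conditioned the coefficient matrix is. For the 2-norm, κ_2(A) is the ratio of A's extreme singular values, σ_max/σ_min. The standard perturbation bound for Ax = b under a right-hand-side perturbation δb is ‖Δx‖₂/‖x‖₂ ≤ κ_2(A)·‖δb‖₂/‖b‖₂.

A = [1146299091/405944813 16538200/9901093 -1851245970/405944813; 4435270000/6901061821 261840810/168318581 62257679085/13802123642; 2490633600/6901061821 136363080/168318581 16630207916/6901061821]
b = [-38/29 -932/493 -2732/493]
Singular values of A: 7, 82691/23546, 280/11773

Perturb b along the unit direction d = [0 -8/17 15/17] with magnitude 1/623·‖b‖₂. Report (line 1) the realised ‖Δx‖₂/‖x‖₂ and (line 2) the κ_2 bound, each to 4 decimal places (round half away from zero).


from the listed singular values, σ₁ = 7, σ_n = 280/11773
κ = σ_max/σ_min = 7/(280/11773) = 294.3250
worst-case relative error ≤ 294.3250 × 1/623 = 0.4724
solve Ax = b  →  x = [-113.9031 121.0041 -25.9210]
2-norm of b is 6.0000; of x, 168.1898
re-solving with b+δb shifts x by Δx of norm 0.4049
dividing the unrounded norms, ‖Δx‖/‖x‖ = 0.0024
tightness: 0.0024 against a bound of 0.4724 (unrounded ratio ≈ 0.0051)

0.0024
0.4724


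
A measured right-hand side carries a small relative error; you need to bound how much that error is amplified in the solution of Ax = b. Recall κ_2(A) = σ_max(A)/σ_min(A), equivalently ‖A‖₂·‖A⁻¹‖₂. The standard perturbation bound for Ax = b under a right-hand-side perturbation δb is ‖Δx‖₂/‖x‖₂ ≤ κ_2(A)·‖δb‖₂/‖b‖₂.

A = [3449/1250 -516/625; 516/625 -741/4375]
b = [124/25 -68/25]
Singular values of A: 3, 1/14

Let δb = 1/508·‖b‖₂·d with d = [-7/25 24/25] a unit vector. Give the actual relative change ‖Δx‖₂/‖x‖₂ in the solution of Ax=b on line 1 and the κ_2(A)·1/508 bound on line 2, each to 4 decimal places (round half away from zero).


0.0028
0.0827

σ_max = 3, σ_min = 1/14
κ_2(A) = 3 / (1/14) = 42.0000
worst-case relative error ≤ 42.0000 × 1/508 = 0.0827
solve Ax = b  →  x = [-14.4000 -54.1333]
‖b‖₂ = 5.6569 and ‖x‖₂ = 56.0159
Δx = A⁻¹·δb where δb = 1/508·5.6569·d; ‖Δx‖ = 0.1559
relative error = 0.0028
realised/bound (from unrounded values) ≈ 0.0337


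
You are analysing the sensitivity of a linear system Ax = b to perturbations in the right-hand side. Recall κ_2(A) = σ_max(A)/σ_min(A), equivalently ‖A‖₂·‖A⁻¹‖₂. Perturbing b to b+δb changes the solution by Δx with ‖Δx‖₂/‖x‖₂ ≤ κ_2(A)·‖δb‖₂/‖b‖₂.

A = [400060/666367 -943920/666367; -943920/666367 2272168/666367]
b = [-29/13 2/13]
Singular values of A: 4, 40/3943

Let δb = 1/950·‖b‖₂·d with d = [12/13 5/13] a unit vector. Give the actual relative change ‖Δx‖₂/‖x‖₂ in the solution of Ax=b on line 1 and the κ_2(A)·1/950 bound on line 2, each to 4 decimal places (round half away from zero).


0.0012
0.4151

largest singular value 4, smallest 40/3943
condition number: 4 ÷ (40/3943) = 394.3000
bound on ‖Δx‖/‖x‖: κ·ε = 394.3000·1/950 = 0.4151
solve Ax = b  →  x = [-182.0808 -75.5962]
‖b‖₂ = 2.2361 and ‖x‖₂ = 197.1502
re-solving with b+δb shifts x by Δx of norm 0.2320
dividing the unrounded norms, ‖Δx‖/‖x‖ = 0.0012
realised/bound (from unrounded values) ≈ 0.0028


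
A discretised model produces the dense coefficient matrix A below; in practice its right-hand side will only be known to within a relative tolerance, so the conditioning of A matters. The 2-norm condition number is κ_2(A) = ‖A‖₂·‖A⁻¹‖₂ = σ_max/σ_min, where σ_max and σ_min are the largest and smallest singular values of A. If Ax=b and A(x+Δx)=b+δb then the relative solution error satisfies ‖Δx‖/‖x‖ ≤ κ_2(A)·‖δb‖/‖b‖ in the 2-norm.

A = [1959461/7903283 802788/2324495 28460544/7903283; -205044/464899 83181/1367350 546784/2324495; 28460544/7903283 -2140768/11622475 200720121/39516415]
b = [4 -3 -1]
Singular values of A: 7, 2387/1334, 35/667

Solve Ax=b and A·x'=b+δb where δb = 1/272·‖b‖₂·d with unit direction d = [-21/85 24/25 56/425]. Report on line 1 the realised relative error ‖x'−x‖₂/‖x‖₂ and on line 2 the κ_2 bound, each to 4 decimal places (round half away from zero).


largest singular value 7, smallest 35/667
κ_2(A) = 7 / (35/667) = 133.4000
bound on ‖Δx‖/‖x‖: κ·ε = 133.4000·1/272 = 0.4904
solve Ax = b  →  x = [13.3885 74.7374 -6.9786]
2-norm of b is 5.0990; of x, 76.2471
re-solving with b+δb shifts x by Δx of norm 0.3573
dividing the unrounded norms, ‖Δx‖/‖x‖ = 0.0047
realised/bound (from unrounded values) ≈ 0.0096

0.0047
0.4904


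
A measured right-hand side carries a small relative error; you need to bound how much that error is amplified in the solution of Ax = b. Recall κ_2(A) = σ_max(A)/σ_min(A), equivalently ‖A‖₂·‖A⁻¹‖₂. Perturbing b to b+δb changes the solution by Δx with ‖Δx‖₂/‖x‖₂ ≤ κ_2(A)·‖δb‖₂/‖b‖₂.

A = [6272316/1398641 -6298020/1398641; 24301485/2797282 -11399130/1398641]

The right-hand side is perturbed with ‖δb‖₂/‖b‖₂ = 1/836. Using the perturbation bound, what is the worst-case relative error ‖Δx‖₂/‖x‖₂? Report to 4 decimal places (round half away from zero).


0.0848

M = AᵀA = [2587992959241/27075386116 -615955242105/6768846529; -615955242105/6768846529 586869275700/6768846529]. tr(M)=5868573201/32194276, det(M)=53144100/8048569
λ_max, λ_min = (5868573201/32194276 ± √34412776442324640801/1036471407164176)/2 = 729/4, 291600/8048569
σ_max=√(729/4)=(27/2), σ_min=√(291600/8048569)=(540/2837) → κ = 70.9250
bound on ‖Δx‖/‖x‖: κ·ε = 70.9250·1/836 = 0.0848


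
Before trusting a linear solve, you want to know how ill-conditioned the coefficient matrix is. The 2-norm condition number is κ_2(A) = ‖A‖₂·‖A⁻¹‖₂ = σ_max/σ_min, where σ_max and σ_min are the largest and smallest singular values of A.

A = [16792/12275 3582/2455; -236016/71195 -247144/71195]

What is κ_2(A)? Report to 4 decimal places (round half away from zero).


306.8750

AᵀA = [1629726639424/126718200625 342234953424/25343640125; 342234953424/25343640125 14374159124/1013745605]; tr = 4074312164/150675625, det = 29246464/3766890625
char-poly roots: 676/25 and 43264/150675625
so κ_2 = √((676/25) / (43264/150675625)) = 306.8750


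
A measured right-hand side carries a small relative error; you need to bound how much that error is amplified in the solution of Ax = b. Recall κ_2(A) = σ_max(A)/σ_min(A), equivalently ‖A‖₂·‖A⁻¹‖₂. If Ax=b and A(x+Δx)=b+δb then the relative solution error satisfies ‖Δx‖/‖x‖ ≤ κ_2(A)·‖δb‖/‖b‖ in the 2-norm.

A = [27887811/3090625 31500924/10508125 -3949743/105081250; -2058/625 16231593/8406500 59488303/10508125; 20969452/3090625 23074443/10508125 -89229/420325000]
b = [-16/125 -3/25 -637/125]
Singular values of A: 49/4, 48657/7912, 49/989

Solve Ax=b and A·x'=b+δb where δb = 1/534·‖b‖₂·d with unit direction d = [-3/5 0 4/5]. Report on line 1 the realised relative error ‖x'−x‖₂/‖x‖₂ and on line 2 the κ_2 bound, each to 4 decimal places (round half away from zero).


from the listed singular values, σ₁ = 49/4, σ_n = 49/989
κ_2(A) = (49/4) / (49/989) = 247.2500
bound on ‖Δx‖/‖x‖: κ·ε = 247.2500·1/534 = 0.4630
solve Ax = b  →  x = [-22.8408 68.2500 -36.5843]
2-norm of b is 5.0990; of x, 80.7352
Δx = A⁻¹·δb where δb = 1/534·5.0990·d; ‖Δx‖ = 0.1927
relative error = 0.0024
realised/bound (from unrounded values) ≈ 0.0052

0.0024
0.4630


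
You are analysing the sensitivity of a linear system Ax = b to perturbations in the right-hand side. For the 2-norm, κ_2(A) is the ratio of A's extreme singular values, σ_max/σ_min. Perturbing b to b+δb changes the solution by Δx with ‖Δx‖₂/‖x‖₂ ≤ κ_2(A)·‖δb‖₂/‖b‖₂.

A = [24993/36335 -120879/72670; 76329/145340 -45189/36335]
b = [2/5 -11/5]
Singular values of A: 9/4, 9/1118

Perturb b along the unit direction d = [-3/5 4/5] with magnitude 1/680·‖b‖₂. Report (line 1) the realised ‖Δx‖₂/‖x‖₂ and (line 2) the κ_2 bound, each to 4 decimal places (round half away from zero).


0.0016
0.4110

largest singular value 9/4, smallest 9/1118
condition number: (9/4) ÷ (9/1118) = 279.5000
bound on ‖Δx‖/‖x‖: κ·ε = 279.5000·1/680 = 0.4110
solve Ax = b  →  x = [-229.5043 -95.1453]
2-norm of b is 2.2361; of x, 248.4448
δb = ε·‖b‖·d = [-0.0020 0.0026]; solving A·Δx = δb gives ‖Δx‖ = 0.4085
relative error = 0.0016
so the bound overstates the realised error by a factor of ≈ 249.9928 (computed from the unrounded values)


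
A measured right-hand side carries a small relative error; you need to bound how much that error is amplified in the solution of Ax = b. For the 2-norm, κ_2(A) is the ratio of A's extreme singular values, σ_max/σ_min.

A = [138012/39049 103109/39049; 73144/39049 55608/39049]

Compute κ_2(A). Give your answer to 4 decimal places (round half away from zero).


287.1250

form AᵀA = [84419920/5276209 63313740/5276209; 63313740/5276209 47486905/5276209] with trace 131906825/5276209 and determinant 40000/5276209
solving λ² − 131906825/5276209·λ + 40000/5276209 = 0 gives λ = 25, 1600/5276209
so κ_2 = √(25 / (1600/5276209)) = 287.1250


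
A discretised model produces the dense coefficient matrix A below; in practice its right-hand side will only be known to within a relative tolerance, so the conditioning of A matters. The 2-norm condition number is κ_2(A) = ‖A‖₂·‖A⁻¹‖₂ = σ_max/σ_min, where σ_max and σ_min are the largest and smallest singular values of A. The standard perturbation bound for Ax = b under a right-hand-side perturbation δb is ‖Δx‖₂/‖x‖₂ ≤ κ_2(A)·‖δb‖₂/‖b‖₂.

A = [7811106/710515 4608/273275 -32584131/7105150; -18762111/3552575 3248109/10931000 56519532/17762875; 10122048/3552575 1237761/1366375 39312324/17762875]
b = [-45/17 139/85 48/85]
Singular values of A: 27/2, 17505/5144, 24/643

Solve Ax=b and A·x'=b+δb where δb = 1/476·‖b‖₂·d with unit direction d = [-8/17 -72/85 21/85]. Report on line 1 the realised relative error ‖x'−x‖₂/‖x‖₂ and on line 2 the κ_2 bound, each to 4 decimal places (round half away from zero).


0.4831
0.7598

largest singular value 27/2, smallest 24/643
condition number: (27/2) ÷ (24/643) = 361.6875
κ_2(A)·‖δb‖/‖b‖ = 0.7598
solve Ax = b  →  x = [-0.0966 0.0823 0.3459]
2-norm of b is 3.1623; of x, 0.3684
δb = ε·‖b‖·d = [-0.0031 -0.0056 0.0016]; solving A·Δx = δb gives ‖Δx‖ = 0.1780
dividing the unrounded norms, ‖Δx‖/‖x‖ = 0.4831
realised/bound (from unrounded values) ≈ 0.6358


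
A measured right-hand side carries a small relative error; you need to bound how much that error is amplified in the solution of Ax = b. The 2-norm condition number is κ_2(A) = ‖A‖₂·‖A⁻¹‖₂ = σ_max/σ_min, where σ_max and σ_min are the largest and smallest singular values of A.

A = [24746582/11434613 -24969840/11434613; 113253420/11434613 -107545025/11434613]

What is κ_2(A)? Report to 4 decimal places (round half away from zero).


153.8720

M = AᵀA = [7994485700404/77781305449 -7613182675980/77781305449; -7613182675980/77781305449 7251294058225/77781305449]. tr(M)=18128156669/92486689, det(M)=150062500/92486689
solving λ² − 18128156669/92486689·λ + 150062500/92486689 = 0 gives λ = 196, 765625/92486689
σ_max=√196=14, σ_min=√(765625/92486689)=(875/9617) → κ = 153.8720


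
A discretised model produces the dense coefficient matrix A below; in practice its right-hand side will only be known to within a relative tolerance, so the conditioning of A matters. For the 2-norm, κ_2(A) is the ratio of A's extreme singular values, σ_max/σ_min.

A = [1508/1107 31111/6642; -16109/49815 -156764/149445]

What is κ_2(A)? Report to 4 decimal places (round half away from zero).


291.6000

AᵀA = [2893801/1476225 29760346/4428675; 29760346/4428675 1224441289/53144100]; tr = 53144725/2125764, det = 15625/2125764
eigenvalues of AᵀA: λ = (tr ± √(tr²−4·det))/2 = 25, 625/2125764
so κ_2 = √(25 / (625/2125764)) = 291.6000


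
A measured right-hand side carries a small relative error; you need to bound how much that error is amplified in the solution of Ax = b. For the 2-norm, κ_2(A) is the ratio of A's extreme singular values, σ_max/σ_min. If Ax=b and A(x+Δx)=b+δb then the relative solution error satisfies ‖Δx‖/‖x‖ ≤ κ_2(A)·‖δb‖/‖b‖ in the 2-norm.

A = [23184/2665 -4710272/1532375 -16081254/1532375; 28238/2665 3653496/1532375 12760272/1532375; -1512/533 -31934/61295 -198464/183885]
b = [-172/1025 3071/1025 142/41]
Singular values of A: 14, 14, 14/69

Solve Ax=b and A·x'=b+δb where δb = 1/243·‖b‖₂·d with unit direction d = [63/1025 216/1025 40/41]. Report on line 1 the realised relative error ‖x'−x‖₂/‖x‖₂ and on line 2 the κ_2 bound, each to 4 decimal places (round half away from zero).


σ_max = 14, σ_min = 14/69
κ = σ_max/σ_min = 14/(14/69) = 69.0000
perturbation bound = 69.0000·1/243 = 0.2840
solve Ax = b  →  x = [0.1044 -18.8919 5.6360]
‖b‖ = 4.5826, ‖x‖ = 19.7149
re-solving with b+δb shifts x by Δx of norm 0.0929
relative error = 0.0047
realised/bound (from unrounded values) ≈ 0.0166

0.0047
0.2840


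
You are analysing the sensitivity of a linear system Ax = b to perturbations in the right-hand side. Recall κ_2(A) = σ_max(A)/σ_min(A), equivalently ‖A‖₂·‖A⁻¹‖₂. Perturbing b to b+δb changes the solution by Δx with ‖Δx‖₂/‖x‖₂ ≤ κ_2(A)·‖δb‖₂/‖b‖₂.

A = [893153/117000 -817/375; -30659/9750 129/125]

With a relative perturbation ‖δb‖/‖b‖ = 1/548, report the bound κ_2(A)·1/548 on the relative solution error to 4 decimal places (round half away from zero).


form AᵀA = [5521175017/81000000 -67083569/3375000; -67083569/3375000 817258/140625] with trace 1917413/25920 and determinant 3418801/3240000
eigenvalues of AᵀA: λ = (tr ± √(tr²−4·det))/2 = 1849/25, 1849/129600
κ = σ_max/σ_min = (43/5)/(43/360) = 72.0000
bound on ‖Δx‖/‖x‖: κ·ε = 72.0000·1/548 = 0.1314

0.1314


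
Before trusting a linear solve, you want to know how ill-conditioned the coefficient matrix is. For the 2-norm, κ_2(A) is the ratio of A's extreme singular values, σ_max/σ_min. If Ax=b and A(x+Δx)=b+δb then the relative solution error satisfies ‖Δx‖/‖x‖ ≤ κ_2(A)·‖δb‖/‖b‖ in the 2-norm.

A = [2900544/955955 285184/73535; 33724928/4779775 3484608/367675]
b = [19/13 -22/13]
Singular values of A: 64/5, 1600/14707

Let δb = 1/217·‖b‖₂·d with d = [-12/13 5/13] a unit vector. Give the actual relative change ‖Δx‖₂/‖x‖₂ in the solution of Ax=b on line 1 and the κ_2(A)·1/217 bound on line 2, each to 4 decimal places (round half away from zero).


σ_max = 64/5, σ_min = 1600/14707
κ_2(A) = (64/5) / (1600/14707) = 117.6560
κ_2(A)·‖δb‖/‖b‖ = 0.5422
solve Ax = b  →  x = [14.6601 -11.0928]
2-norm of b is 2.2361; of x, 18.3839
Δx = A⁻¹·δb where δb = 1/217·2.2361·d; ‖Δx‖ = 0.0947
relative error = 0.0052
tightness: 0.0052 against a bound of 0.5422 (unrounded ratio ≈ 0.0095)

0.0052
0.5422


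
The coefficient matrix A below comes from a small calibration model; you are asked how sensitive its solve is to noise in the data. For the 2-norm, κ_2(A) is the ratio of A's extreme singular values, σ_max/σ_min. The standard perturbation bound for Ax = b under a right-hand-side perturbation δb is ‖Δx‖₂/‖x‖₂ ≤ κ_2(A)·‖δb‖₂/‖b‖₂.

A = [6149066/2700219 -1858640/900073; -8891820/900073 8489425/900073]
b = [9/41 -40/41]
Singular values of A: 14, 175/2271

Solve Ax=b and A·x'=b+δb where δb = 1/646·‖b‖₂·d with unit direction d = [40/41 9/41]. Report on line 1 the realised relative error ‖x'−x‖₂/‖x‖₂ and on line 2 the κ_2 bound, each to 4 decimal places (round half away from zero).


0.2812
0.2812

from the listed singular values, σ₁ = 14, σ_n = 175/2271
condition number: 14 ÷ (175/2271) = 181.6800
bound on ‖Δx‖/‖x‖: κ·ε = 181.6800·1/646 = 0.2812
solve Ax = b  →  x = [0.0517 -0.0493]
‖b‖₂ = 1.0000 and ‖x‖₂ = 0.0714
re-solving with b+δb shifts x by Δx of norm 0.0201
realised ‖Δx‖/‖x‖ = 0.2812
so the bound is sharp here: realised error equals the bound


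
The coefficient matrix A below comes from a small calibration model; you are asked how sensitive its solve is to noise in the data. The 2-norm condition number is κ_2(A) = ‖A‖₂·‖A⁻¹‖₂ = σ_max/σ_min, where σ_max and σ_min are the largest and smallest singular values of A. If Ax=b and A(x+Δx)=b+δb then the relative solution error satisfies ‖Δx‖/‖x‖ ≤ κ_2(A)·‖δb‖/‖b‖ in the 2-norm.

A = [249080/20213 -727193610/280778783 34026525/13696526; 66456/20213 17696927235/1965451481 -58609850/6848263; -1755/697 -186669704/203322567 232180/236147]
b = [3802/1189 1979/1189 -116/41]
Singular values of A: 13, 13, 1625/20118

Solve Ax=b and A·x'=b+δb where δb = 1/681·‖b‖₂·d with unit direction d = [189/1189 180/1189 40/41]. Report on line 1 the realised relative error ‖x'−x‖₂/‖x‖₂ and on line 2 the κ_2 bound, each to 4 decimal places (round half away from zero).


0.0034
0.2363

σ_max = 13, σ_min = 1625/20118
κ_2(A) = 13 / (1625/20118) = 160.9440
bound on ‖Δx‖/‖x‖: κ·ε = 160.9440·1/681 = 0.2363
solve Ax = b  →  x = [0.3077 -17.0206 -17.9832]
2-norm of b is 4.5826; of x, 24.7626
with δb = [0.0011 0.0010 0.0066], A·Δx = δb → ‖Δx‖ = 0.0833
realised ‖Δx‖/‖x‖ = 0.0034
realised/bound (from unrounded values) ≈ 0.0142


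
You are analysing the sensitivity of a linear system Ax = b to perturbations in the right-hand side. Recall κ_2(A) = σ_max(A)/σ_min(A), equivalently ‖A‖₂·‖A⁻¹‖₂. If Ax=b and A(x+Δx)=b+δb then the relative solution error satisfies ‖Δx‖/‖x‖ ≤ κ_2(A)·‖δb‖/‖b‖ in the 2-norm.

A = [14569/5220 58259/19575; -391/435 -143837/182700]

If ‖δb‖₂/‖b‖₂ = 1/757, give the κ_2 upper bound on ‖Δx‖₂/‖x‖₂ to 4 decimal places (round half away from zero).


form AᵀA = [9370825/1089936 12895180/1430541; 12895180/1430541 4555495729/480661776] with trace 5165297/285768 and determinant 2088025/9144576
λ_max, λ_min = (5165297/285768 ± √415714168081/1275989841)/2 = 289/16, 7225/571536
so κ_2 = √((289/16) / (7225/571536)) = 37.8000
worst-case relative error ≤ 37.8000 × 1/757 = 0.0499

0.0499


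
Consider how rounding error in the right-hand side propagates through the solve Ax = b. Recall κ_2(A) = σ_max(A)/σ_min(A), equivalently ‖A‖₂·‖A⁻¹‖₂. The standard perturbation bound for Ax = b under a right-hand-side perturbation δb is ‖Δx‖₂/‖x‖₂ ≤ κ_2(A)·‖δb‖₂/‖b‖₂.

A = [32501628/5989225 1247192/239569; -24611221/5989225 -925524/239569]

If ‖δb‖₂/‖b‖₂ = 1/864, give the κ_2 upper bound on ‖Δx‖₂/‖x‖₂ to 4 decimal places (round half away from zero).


AᵀA = [66482720870449/1434832644025 12662809226676/286966528805; 12662809226676/286966528805 2412082559440/57393305761]; tr = 150754797689/1706103025, det = 312299584/1706103025
char-poly roots: 2209/25 and 141376/68244121
κ = σ_max/σ_min = (47/5)/(376/8261) = 206.5250
worst-case relative error ≤ 206.5250 × 1/864 = 0.2390

0.2390


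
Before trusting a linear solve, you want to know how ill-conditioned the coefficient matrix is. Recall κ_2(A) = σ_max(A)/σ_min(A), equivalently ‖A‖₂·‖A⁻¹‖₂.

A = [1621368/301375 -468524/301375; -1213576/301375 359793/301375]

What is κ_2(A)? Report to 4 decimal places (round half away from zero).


form AᵀA = [164064035968/3633075625 -47851438824/3633075625; -47851438824/3633075625 13958629657/3633075625] with trace 284836265/5812921 and determinant 153664/5812921
char-poly roots: 49 and 3136/5812921
so κ_2 = √(49 / (3136/5812921)) = 301.3750

301.3750


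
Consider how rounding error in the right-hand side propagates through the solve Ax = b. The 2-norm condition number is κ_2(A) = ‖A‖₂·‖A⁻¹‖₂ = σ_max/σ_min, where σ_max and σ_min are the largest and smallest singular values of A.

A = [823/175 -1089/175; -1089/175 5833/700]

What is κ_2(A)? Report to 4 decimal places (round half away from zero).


364.0000

form AᵀA = [14906/245 -79497/980; -79497/980 423989/3920] with trace 132497/784 and determinant 169/784
char-poly roots: 169 and 1/784
σ_max=√169=13, σ_min=√(1/784)=(1/28) → κ = 364.0000


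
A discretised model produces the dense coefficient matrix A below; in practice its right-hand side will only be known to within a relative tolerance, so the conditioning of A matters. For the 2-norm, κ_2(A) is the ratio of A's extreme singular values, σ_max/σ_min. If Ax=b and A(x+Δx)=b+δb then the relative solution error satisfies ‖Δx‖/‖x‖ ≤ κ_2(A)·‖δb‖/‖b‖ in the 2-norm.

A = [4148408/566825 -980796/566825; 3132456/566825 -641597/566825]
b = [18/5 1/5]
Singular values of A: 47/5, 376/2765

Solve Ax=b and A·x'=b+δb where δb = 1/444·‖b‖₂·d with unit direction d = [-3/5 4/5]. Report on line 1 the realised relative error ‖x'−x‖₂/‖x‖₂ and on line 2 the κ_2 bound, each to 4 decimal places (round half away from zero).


largest singular value 47/5, smallest 376/2765
κ_2(A) = (47/5) / (376/2765) = 69.1250
bound on ‖Δx‖/‖x‖: κ·ε = 69.1250·1/444 = 0.1557
solve Ax = b  →  x = [-2.9171 -14.4188]
2-norm of b is 3.6056; of x, 14.7109
δb = ε·‖b‖·d = [-0.0049 0.0065]; solving A·Δx = δb gives ‖Δx‖ = 0.0597
dividing the unrounded norms, ‖Δx‖/‖x‖ = 0.0041
tightness: 0.0041 against a bound of 0.1557 (unrounded ratio ≈ 0.0261)

0.0041
0.1557
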